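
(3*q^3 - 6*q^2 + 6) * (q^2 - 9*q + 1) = 3*q^5 - 33*q^4 + 57*q^3 - 54*q + 6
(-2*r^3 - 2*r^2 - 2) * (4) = -8*r^3 - 8*r^2 - 8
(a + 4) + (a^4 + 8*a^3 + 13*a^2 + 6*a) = a^4 + 8*a^3 + 13*a^2 + 7*a + 4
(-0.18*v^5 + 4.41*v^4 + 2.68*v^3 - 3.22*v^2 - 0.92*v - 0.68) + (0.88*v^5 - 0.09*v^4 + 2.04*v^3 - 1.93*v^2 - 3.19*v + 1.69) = 0.7*v^5 + 4.32*v^4 + 4.72*v^3 - 5.15*v^2 - 4.11*v + 1.01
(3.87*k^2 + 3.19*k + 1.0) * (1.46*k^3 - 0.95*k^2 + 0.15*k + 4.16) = 5.6502*k^5 + 0.9809*k^4 - 0.99*k^3 + 15.6277*k^2 + 13.4204*k + 4.16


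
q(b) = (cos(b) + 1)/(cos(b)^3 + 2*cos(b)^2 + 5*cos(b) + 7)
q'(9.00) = -0.11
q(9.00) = 0.03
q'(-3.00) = 0.05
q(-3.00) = 0.00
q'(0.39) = 0.01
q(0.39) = 0.14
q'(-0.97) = -0.02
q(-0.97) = 0.15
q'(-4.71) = -0.04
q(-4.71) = 0.14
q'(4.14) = 0.11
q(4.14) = 0.10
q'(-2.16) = 0.12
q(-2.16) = 0.10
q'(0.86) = 0.02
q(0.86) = 0.15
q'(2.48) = -0.13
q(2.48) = 0.06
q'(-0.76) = -0.02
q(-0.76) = 0.14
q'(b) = (cos(b) + 1)*(3*sin(b)*cos(b)^2 + 4*sin(b)*cos(b) + 5*sin(b))/(cos(b)^3 + 2*cos(b)^2 + 5*cos(b) + 7)^2 - sin(b)/(cos(b)^3 + 2*cos(b)^2 + 5*cos(b) + 7) = (11*cos(b) + 5*cos(2*b) + cos(3*b) + 1)*sin(b)/(2*(cos(b)^3 + 2*cos(b)^2 + 5*cos(b) + 7)^2)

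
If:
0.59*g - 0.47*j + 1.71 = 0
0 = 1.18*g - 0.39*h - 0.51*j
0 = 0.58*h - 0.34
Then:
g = 3.86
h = 0.59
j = 8.49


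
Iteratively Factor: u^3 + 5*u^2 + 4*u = (u)*(u^2 + 5*u + 4) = u*(u + 4)*(u + 1)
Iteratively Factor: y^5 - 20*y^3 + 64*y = (y)*(y^4 - 20*y^2 + 64) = y*(y - 4)*(y^3 + 4*y^2 - 4*y - 16) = y*(y - 4)*(y + 2)*(y^2 + 2*y - 8) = y*(y - 4)*(y + 2)*(y + 4)*(y - 2)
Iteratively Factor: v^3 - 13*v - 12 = (v - 4)*(v^2 + 4*v + 3) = (v - 4)*(v + 3)*(v + 1)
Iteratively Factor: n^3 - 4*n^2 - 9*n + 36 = (n - 3)*(n^2 - n - 12) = (n - 4)*(n - 3)*(n + 3)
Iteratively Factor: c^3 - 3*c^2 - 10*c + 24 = (c - 4)*(c^2 + c - 6) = (c - 4)*(c - 2)*(c + 3)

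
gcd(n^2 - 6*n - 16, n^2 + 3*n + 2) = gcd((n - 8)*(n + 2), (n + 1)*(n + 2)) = n + 2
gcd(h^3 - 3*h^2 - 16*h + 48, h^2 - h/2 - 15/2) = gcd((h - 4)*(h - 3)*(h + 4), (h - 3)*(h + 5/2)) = h - 3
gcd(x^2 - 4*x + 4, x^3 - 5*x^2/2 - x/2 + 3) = x - 2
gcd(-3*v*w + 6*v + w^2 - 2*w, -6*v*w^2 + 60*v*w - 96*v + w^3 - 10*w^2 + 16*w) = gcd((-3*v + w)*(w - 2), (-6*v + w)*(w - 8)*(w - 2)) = w - 2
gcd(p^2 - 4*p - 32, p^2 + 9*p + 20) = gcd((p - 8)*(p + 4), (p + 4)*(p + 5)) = p + 4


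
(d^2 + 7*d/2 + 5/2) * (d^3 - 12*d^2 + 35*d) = d^5 - 17*d^4/2 - 9*d^3/2 + 185*d^2/2 + 175*d/2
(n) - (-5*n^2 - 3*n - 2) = 5*n^2 + 4*n + 2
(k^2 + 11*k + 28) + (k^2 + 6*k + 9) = 2*k^2 + 17*k + 37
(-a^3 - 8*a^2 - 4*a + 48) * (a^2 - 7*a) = -a^5 - a^4 + 52*a^3 + 76*a^2 - 336*a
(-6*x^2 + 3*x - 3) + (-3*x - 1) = -6*x^2 - 4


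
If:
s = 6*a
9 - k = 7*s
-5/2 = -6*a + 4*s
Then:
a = -5/36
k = 89/6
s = -5/6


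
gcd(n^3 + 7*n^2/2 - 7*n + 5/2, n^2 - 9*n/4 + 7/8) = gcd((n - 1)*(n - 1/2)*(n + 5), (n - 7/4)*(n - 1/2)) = n - 1/2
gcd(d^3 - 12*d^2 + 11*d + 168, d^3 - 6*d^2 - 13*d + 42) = d^2 - 4*d - 21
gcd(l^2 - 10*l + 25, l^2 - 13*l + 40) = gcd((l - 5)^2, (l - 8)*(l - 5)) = l - 5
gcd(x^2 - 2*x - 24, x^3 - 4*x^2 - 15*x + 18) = x - 6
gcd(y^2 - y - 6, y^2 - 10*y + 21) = y - 3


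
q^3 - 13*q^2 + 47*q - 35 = (q - 7)*(q - 5)*(q - 1)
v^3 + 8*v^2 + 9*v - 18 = (v - 1)*(v + 3)*(v + 6)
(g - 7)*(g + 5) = g^2 - 2*g - 35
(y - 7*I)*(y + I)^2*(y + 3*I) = y^4 - 2*I*y^3 + 28*y^2 + 46*I*y - 21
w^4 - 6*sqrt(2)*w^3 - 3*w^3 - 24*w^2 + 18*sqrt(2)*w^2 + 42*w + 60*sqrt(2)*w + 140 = (w - 5)*(w + 2)*(w - 7*sqrt(2))*(w + sqrt(2))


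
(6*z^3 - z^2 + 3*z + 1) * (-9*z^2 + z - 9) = -54*z^5 + 15*z^4 - 82*z^3 + 3*z^2 - 26*z - 9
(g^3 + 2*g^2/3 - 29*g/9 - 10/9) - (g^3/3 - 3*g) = 2*g^3/3 + 2*g^2/3 - 2*g/9 - 10/9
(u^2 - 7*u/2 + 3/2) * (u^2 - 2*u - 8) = u^4 - 11*u^3/2 + u^2/2 + 25*u - 12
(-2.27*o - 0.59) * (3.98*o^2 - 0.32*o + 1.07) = -9.0346*o^3 - 1.6218*o^2 - 2.2401*o - 0.6313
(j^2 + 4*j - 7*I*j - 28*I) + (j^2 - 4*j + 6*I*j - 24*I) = 2*j^2 - I*j - 52*I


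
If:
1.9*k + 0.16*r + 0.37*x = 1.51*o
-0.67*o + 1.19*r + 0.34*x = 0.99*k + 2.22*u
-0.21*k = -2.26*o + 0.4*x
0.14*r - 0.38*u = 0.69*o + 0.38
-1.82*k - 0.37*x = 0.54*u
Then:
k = 64.55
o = 83.75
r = -992.05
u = -518.56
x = 439.28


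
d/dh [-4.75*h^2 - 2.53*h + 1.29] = -9.5*h - 2.53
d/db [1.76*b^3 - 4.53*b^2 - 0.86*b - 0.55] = 5.28*b^2 - 9.06*b - 0.86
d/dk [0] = 0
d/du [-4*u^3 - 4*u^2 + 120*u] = -12*u^2 - 8*u + 120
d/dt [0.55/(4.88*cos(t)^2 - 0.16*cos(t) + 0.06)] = (5.368*cos(t) - 0.088)*sin(t)/(4.88*cos(t)^2 - 0.16*cos(t) + 0.06)^2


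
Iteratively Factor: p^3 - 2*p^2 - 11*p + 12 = (p - 4)*(p^2 + 2*p - 3) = (p - 4)*(p + 3)*(p - 1)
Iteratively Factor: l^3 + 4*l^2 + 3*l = (l + 3)*(l^2 + l) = l*(l + 3)*(l + 1)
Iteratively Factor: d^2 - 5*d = (d)*(d - 5)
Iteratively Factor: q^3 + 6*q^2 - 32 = (q - 2)*(q^2 + 8*q + 16) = (q - 2)*(q + 4)*(q + 4)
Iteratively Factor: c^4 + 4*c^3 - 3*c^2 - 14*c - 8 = (c + 1)*(c^3 + 3*c^2 - 6*c - 8) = (c + 1)*(c + 4)*(c^2 - c - 2) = (c + 1)^2*(c + 4)*(c - 2)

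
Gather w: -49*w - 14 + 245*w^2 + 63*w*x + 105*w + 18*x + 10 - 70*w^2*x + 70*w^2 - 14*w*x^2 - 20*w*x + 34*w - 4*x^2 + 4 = w^2*(315 - 70*x) + w*(-14*x^2 + 43*x + 90) - 4*x^2 + 18*x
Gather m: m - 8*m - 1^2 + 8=7 - 7*m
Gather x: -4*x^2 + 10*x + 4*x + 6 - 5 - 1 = -4*x^2 + 14*x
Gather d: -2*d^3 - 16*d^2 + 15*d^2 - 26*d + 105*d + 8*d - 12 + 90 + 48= -2*d^3 - d^2 + 87*d + 126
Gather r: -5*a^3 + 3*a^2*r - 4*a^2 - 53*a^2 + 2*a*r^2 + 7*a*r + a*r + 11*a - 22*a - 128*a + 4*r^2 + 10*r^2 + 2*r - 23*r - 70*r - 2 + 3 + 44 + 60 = -5*a^3 - 57*a^2 - 139*a + r^2*(2*a + 14) + r*(3*a^2 + 8*a - 91) + 105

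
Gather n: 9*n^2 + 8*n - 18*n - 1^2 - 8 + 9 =9*n^2 - 10*n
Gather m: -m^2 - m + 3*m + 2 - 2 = -m^2 + 2*m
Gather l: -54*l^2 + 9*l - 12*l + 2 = -54*l^2 - 3*l + 2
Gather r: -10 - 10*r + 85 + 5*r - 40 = 35 - 5*r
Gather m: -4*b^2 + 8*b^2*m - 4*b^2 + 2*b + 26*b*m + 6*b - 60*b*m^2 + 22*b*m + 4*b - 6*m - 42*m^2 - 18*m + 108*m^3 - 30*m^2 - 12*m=-8*b^2 + 12*b + 108*m^3 + m^2*(-60*b - 72) + m*(8*b^2 + 48*b - 36)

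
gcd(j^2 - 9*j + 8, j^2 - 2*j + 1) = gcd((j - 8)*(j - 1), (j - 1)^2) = j - 1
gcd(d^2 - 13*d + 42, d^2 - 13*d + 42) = d^2 - 13*d + 42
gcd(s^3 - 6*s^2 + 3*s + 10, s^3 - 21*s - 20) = s^2 - 4*s - 5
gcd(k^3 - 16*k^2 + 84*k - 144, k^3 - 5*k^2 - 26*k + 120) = k^2 - 10*k + 24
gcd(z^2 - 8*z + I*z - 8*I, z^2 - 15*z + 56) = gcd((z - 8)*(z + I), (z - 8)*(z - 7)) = z - 8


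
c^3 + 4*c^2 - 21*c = c*(c - 3)*(c + 7)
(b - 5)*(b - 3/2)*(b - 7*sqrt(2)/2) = b^3 - 13*b^2/2 - 7*sqrt(2)*b^2/2 + 15*b/2 + 91*sqrt(2)*b/4 - 105*sqrt(2)/4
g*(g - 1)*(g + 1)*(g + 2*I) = g^4 + 2*I*g^3 - g^2 - 2*I*g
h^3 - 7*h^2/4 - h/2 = h*(h - 2)*(h + 1/4)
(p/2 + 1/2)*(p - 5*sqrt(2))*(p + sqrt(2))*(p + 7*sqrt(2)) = p^4/2 + p^3/2 + 3*sqrt(2)*p^3/2 - 33*p^2 + 3*sqrt(2)*p^2/2 - 35*sqrt(2)*p - 33*p - 35*sqrt(2)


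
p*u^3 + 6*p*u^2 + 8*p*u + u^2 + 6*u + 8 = (u + 2)*(u + 4)*(p*u + 1)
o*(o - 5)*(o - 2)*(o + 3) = o^4 - 4*o^3 - 11*o^2 + 30*o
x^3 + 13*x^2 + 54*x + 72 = (x + 3)*(x + 4)*(x + 6)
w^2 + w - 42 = (w - 6)*(w + 7)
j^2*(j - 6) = j^3 - 6*j^2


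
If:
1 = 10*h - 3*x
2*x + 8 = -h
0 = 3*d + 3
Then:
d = -1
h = -22/23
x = -81/23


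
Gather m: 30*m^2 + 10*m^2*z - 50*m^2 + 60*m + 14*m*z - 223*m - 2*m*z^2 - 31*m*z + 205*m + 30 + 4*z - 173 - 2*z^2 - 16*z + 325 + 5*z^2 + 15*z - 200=m^2*(10*z - 20) + m*(-2*z^2 - 17*z + 42) + 3*z^2 + 3*z - 18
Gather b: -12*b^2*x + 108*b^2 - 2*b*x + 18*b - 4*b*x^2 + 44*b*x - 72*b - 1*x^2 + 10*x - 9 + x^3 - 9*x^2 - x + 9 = b^2*(108 - 12*x) + b*(-4*x^2 + 42*x - 54) + x^3 - 10*x^2 + 9*x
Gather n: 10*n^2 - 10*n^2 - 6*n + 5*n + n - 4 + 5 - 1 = 0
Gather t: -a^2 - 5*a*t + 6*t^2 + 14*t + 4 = -a^2 + 6*t^2 + t*(14 - 5*a) + 4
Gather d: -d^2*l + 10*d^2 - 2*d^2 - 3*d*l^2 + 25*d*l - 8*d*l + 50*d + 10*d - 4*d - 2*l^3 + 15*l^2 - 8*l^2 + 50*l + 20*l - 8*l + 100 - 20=d^2*(8 - l) + d*(-3*l^2 + 17*l + 56) - 2*l^3 + 7*l^2 + 62*l + 80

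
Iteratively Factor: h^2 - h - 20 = (h - 5)*(h + 4)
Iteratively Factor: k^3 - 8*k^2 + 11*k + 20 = (k - 4)*(k^2 - 4*k - 5) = (k - 5)*(k - 4)*(k + 1)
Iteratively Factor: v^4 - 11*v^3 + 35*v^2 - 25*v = (v)*(v^3 - 11*v^2 + 35*v - 25) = v*(v - 1)*(v^2 - 10*v + 25) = v*(v - 5)*(v - 1)*(v - 5)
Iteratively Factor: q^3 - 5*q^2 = (q)*(q^2 - 5*q) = q^2*(q - 5)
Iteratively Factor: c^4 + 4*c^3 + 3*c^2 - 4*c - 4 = (c + 2)*(c^3 + 2*c^2 - c - 2) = (c + 1)*(c + 2)*(c^2 + c - 2) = (c - 1)*(c + 1)*(c + 2)*(c + 2)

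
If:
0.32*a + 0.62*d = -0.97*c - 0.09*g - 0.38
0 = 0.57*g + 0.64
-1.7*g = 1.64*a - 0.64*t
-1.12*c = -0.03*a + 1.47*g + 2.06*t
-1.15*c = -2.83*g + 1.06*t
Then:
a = 3.00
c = -7.10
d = 9.11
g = -1.12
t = 4.71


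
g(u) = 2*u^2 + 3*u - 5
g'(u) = 4*u + 3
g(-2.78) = 2.12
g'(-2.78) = -8.12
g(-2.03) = -2.85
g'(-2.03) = -5.12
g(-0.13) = -5.36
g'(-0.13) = 2.48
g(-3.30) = 6.88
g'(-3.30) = -10.20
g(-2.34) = -1.07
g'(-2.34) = -6.36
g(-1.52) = -4.94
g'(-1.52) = -3.08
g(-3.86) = 13.22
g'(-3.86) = -12.44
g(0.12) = -4.61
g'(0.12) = 3.48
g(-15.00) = 400.00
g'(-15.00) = -57.00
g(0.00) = -5.00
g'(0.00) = 3.00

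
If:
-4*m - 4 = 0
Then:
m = -1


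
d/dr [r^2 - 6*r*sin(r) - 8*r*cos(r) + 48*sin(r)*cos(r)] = 8*r*sin(r) - 6*r*cos(r) + 2*r - 6*sin(r) - 8*cos(r) + 48*cos(2*r)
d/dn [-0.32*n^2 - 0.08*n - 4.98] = -0.64*n - 0.08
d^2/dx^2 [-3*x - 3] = 0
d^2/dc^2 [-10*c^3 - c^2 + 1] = -60*c - 2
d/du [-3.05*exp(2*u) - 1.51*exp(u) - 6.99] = (-6.1*exp(u) - 1.51)*exp(u)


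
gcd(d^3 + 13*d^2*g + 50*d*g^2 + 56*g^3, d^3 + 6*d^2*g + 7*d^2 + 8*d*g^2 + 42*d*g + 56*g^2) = d^2 + 6*d*g + 8*g^2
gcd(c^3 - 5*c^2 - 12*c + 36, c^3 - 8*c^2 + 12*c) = c^2 - 8*c + 12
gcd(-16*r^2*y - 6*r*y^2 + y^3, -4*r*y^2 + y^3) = y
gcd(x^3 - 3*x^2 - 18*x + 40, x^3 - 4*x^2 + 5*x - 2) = x - 2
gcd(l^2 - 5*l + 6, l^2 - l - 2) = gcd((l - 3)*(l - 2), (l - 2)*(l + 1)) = l - 2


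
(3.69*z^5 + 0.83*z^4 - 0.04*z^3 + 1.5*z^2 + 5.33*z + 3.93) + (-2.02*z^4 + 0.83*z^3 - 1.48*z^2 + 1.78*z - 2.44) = 3.69*z^5 - 1.19*z^4 + 0.79*z^3 + 0.02*z^2 + 7.11*z + 1.49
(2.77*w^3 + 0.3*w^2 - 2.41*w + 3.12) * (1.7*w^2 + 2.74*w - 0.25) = 4.709*w^5 + 8.0998*w^4 - 3.9675*w^3 - 1.3744*w^2 + 9.1513*w - 0.78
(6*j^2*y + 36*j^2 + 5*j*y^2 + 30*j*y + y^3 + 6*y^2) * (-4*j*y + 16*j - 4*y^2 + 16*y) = -24*j^3*y^2 - 48*j^3*y + 576*j^3 - 44*j^2*y^3 - 88*j^2*y^2 + 1056*j^2*y - 24*j*y^4 - 48*j*y^3 + 576*j*y^2 - 4*y^5 - 8*y^4 + 96*y^3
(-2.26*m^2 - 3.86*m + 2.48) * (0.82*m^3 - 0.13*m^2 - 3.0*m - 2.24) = -1.8532*m^5 - 2.8714*m^4 + 9.3154*m^3 + 16.32*m^2 + 1.2064*m - 5.5552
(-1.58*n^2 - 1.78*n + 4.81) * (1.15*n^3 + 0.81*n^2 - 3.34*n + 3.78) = -1.817*n^5 - 3.3268*n^4 + 9.3669*n^3 + 3.8689*n^2 - 22.7938*n + 18.1818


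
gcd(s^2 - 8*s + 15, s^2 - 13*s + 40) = s - 5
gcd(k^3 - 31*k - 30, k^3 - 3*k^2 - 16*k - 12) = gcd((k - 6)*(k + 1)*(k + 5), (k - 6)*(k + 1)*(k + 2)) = k^2 - 5*k - 6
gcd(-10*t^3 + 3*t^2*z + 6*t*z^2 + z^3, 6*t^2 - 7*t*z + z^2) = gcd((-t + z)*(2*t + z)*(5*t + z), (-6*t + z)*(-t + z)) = -t + z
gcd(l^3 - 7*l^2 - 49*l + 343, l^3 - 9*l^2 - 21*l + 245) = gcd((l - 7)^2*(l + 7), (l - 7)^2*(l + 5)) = l^2 - 14*l + 49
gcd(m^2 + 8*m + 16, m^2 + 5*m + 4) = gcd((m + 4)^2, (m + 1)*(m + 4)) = m + 4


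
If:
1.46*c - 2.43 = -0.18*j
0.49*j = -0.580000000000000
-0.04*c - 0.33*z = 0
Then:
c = 1.81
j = -1.18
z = -0.22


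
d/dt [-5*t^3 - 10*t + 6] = -15*t^2 - 10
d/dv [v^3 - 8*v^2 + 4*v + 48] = 3*v^2 - 16*v + 4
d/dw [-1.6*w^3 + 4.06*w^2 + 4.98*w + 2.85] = -4.8*w^2 + 8.12*w + 4.98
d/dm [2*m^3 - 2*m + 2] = 6*m^2 - 2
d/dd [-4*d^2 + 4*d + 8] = 4 - 8*d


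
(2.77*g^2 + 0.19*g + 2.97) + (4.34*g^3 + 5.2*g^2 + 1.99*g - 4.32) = 4.34*g^3 + 7.97*g^2 + 2.18*g - 1.35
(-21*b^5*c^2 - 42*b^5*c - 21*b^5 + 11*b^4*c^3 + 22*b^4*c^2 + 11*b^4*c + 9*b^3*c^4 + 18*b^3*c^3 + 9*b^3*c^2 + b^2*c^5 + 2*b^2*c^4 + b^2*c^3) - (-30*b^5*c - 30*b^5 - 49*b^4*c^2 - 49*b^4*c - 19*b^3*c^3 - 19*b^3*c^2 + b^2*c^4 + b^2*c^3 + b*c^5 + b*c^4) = -21*b^5*c^2 - 12*b^5*c + 9*b^5 + 11*b^4*c^3 + 71*b^4*c^2 + 60*b^4*c + 9*b^3*c^4 + 37*b^3*c^3 + 28*b^3*c^2 + b^2*c^5 + b^2*c^4 - b*c^5 - b*c^4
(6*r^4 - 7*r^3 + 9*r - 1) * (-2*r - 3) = -12*r^5 - 4*r^4 + 21*r^3 - 18*r^2 - 25*r + 3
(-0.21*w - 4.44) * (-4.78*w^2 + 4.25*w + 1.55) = 1.0038*w^3 + 20.3307*w^2 - 19.1955*w - 6.882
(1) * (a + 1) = a + 1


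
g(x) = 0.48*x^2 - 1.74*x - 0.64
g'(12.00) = 9.78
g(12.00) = 47.60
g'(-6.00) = -7.50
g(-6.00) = 27.08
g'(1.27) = -0.52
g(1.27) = -2.08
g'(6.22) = 4.23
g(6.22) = 7.11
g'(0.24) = -1.51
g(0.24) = -1.03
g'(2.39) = 0.55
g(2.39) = -2.06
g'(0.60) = -1.16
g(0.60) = -1.51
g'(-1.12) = -2.82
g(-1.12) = 1.91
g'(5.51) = 3.55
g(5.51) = 4.35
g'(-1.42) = -3.10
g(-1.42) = 2.80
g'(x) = 0.96*x - 1.74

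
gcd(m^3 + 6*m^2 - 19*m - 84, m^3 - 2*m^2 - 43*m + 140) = m^2 + 3*m - 28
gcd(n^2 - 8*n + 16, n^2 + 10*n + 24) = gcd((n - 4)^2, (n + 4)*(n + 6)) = 1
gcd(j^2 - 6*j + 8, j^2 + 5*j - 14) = j - 2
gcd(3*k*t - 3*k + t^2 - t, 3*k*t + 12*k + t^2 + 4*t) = 3*k + t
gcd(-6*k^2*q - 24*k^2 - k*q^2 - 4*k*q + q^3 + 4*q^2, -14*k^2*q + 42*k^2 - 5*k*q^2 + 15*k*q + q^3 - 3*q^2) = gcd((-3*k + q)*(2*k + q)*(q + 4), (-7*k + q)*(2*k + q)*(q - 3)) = 2*k + q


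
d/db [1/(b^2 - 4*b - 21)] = 2*(2 - b)/(-b^2 + 4*b + 21)^2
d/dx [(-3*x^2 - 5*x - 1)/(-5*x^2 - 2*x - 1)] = (-19*x^2 - 4*x + 3)/(25*x^4 + 20*x^3 + 14*x^2 + 4*x + 1)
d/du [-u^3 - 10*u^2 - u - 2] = -3*u^2 - 20*u - 1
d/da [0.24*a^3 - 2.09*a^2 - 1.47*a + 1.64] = 0.72*a^2 - 4.18*a - 1.47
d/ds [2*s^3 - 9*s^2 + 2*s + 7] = 6*s^2 - 18*s + 2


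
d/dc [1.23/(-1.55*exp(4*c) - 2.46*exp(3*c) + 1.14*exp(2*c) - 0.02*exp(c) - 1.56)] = (7.626*exp(3*c) + 9.0774*exp(2*c) - 2.8044*exp(c) + 0.0246)*exp(c)/(1.55*exp(4*c) + 2.46*exp(3*c) - 1.14*exp(2*c) + 0.02*exp(c) + 1.56)^2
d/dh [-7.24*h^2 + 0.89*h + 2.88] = 0.89 - 14.48*h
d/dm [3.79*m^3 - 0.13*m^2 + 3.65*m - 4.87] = 11.37*m^2 - 0.26*m + 3.65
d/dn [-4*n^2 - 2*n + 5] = -8*n - 2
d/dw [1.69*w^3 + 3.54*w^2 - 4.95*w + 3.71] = 5.07*w^2 + 7.08*w - 4.95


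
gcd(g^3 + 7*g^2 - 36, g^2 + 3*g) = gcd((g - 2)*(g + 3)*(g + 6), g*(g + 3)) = g + 3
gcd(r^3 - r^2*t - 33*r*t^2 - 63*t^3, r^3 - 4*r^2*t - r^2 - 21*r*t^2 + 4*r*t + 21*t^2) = r^2 - 4*r*t - 21*t^2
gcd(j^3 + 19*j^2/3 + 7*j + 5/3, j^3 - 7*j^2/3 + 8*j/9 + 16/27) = j + 1/3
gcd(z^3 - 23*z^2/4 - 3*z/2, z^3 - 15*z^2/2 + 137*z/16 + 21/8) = z^2 - 23*z/4 - 3/2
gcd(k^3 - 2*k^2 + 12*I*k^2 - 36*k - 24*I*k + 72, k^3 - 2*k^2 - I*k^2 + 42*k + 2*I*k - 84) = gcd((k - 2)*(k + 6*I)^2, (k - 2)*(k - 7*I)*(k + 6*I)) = k^2 + k*(-2 + 6*I) - 12*I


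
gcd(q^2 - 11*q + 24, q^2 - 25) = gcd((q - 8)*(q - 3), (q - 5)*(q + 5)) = 1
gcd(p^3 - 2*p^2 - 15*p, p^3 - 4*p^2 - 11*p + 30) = p^2 - 2*p - 15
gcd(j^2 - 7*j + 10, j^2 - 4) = j - 2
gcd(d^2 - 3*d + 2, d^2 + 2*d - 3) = d - 1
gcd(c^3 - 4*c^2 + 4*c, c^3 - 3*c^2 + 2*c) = c^2 - 2*c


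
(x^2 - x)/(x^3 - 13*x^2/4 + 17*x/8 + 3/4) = 8*x*(x - 1)/(8*x^3 - 26*x^2 + 17*x + 6)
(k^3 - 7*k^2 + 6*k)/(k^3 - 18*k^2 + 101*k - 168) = k*(k^2 - 7*k + 6)/(k^3 - 18*k^2 + 101*k - 168)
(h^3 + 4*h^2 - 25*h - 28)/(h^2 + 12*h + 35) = (h^2 - 3*h - 4)/(h + 5)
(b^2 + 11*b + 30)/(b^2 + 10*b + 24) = (b + 5)/(b + 4)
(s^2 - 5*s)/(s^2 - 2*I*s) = (s - 5)/(s - 2*I)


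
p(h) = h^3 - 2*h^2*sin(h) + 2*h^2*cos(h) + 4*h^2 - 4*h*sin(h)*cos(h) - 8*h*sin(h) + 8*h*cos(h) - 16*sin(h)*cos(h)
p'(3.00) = 37.70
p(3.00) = 19.41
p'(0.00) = -8.00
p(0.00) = 0.00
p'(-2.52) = -14.84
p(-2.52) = 8.32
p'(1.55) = 10.24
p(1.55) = -3.97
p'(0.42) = -9.41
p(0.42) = -3.93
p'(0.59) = -7.75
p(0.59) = -5.40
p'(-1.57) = -1.34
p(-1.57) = -1.64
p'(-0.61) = 2.22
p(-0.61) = 1.87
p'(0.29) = -9.82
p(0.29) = -2.67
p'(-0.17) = -5.53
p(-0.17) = 1.16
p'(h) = -2*h^2*sin(h) - 2*h^2*cos(h) + 3*h^2 + 4*h*sin(h)^2 - 12*h*sin(h) - 4*h*cos(h)^2 - 4*h*cos(h) + 8*h + 16*sin(h)^2 - 4*sin(h)*cos(h) - 8*sin(h) - 16*cos(h)^2 + 8*cos(h)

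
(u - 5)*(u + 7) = u^2 + 2*u - 35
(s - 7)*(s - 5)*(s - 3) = s^3 - 15*s^2 + 71*s - 105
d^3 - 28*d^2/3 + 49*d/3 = d*(d - 7)*(d - 7/3)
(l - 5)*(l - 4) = l^2 - 9*l + 20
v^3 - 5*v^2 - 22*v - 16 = (v - 8)*(v + 1)*(v + 2)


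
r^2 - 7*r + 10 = (r - 5)*(r - 2)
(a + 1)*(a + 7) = a^2 + 8*a + 7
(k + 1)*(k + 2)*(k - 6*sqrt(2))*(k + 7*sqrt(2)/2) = k^4 - 5*sqrt(2)*k^3/2 + 3*k^3 - 40*k^2 - 15*sqrt(2)*k^2/2 - 126*k - 5*sqrt(2)*k - 84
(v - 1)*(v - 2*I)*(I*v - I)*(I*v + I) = -v^4 + v^3 + 2*I*v^3 + v^2 - 2*I*v^2 - v - 2*I*v + 2*I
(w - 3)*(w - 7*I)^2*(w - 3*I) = w^4 - 3*w^3 - 17*I*w^3 - 91*w^2 + 51*I*w^2 + 273*w + 147*I*w - 441*I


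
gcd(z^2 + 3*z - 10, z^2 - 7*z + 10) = z - 2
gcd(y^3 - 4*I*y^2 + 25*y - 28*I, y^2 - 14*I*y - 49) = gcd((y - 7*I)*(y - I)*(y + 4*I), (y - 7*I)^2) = y - 7*I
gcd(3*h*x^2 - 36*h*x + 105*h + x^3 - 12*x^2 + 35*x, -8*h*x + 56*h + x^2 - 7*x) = x - 7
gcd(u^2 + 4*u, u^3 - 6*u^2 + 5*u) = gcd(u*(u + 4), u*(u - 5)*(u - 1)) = u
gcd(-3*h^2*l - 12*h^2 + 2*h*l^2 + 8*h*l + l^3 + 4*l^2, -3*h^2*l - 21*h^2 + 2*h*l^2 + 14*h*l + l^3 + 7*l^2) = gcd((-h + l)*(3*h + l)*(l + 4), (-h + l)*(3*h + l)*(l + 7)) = 3*h^2 - 2*h*l - l^2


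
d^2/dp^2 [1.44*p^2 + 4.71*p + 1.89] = 2.88000000000000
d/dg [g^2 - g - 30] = 2*g - 1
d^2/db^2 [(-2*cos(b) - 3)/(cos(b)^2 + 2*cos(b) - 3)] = 2*(9*(1 - cos(2*b))^2*cos(b)/4 + (1 - cos(2*b))^2 + cos(b)/4 + 29*cos(2*b)/2 + 33*cos(3*b)/4 - cos(5*b)/2 - 45/2)/((cos(b) - 1)^3*(cos(b) + 3)^3)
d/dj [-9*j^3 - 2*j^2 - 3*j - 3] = -27*j^2 - 4*j - 3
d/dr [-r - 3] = -1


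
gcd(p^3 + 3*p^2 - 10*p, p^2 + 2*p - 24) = 1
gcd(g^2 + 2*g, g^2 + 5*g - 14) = 1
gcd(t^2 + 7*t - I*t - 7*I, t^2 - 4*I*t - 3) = t - I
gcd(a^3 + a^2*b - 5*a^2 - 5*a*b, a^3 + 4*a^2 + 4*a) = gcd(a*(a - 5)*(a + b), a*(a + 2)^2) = a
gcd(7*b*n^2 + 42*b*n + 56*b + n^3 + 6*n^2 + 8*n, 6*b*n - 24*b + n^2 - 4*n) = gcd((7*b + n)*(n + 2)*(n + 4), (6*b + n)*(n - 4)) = 1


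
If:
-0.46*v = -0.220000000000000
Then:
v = 0.48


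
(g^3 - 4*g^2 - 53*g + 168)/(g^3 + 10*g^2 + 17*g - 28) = (g^2 - 11*g + 24)/(g^2 + 3*g - 4)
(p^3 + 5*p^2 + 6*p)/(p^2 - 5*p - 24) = p*(p + 2)/(p - 8)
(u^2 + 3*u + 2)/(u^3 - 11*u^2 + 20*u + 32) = (u + 2)/(u^2 - 12*u + 32)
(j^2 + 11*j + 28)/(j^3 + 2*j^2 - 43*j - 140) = (j + 7)/(j^2 - 2*j - 35)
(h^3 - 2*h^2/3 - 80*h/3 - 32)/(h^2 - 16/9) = 3*(h^2 - 2*h - 24)/(3*h - 4)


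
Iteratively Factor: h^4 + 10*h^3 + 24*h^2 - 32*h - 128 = (h + 4)*(h^3 + 6*h^2 - 32) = (h + 4)^2*(h^2 + 2*h - 8) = (h - 2)*(h + 4)^2*(h + 4)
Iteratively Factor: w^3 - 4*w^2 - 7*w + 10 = (w - 1)*(w^2 - 3*w - 10) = (w - 1)*(w + 2)*(w - 5)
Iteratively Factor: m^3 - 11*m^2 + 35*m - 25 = (m - 5)*(m^2 - 6*m + 5) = (m - 5)^2*(m - 1)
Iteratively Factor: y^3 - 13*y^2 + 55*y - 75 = (y - 5)*(y^2 - 8*y + 15) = (y - 5)*(y - 3)*(y - 5)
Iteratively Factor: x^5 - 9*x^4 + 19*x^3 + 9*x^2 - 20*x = (x - 4)*(x^4 - 5*x^3 - x^2 + 5*x) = (x - 4)*(x + 1)*(x^3 - 6*x^2 + 5*x) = x*(x - 4)*(x + 1)*(x^2 - 6*x + 5) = x*(x - 4)*(x - 1)*(x + 1)*(x - 5)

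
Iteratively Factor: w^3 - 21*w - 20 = (w - 5)*(w^2 + 5*w + 4) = (w - 5)*(w + 1)*(w + 4)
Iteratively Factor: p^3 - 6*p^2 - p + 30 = (p - 3)*(p^2 - 3*p - 10) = (p - 5)*(p - 3)*(p + 2)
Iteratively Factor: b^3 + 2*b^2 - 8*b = (b)*(b^2 + 2*b - 8) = b*(b + 4)*(b - 2)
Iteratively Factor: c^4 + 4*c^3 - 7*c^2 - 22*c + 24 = (c - 2)*(c^3 + 6*c^2 + 5*c - 12) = (c - 2)*(c - 1)*(c^2 + 7*c + 12) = (c - 2)*(c - 1)*(c + 4)*(c + 3)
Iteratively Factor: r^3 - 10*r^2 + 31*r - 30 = (r - 3)*(r^2 - 7*r + 10) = (r - 5)*(r - 3)*(r - 2)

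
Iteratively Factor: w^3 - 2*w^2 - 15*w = (w - 5)*(w^2 + 3*w) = w*(w - 5)*(w + 3)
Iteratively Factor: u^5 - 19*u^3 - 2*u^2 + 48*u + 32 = (u - 2)*(u^4 + 2*u^3 - 15*u^2 - 32*u - 16) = (u - 2)*(u + 1)*(u^3 + u^2 - 16*u - 16) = (u - 4)*(u - 2)*(u + 1)*(u^2 + 5*u + 4) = (u - 4)*(u - 2)*(u + 1)*(u + 4)*(u + 1)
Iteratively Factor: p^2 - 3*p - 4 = (p + 1)*(p - 4)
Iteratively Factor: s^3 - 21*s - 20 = (s + 4)*(s^2 - 4*s - 5) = (s - 5)*(s + 4)*(s + 1)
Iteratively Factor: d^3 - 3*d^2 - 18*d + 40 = (d - 2)*(d^2 - d - 20) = (d - 5)*(d - 2)*(d + 4)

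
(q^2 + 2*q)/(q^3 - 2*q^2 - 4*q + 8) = q/(q^2 - 4*q + 4)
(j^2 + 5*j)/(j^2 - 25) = j/(j - 5)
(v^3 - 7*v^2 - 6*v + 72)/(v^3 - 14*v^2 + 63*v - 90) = (v^2 - v - 12)/(v^2 - 8*v + 15)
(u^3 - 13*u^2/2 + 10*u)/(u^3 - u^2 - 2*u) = (-u^2 + 13*u/2 - 10)/(-u^2 + u + 2)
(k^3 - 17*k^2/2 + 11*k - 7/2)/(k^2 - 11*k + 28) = (2*k^2 - 3*k + 1)/(2*(k - 4))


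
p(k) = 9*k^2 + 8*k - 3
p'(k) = 18*k + 8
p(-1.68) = 8.96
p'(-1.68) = -22.24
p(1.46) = 27.86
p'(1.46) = 34.28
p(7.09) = 506.13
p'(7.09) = 135.62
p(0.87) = 10.77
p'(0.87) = 23.66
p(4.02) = 174.60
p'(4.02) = 80.36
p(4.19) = 188.52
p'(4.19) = 83.42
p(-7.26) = 413.29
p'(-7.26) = -122.68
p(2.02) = 49.88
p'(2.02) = 44.36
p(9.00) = 798.00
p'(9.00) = 170.00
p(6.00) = 369.00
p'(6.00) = 116.00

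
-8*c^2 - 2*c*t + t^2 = (-4*c + t)*(2*c + t)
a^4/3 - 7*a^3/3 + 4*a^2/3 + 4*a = a*(a/3 + 1/3)*(a - 6)*(a - 2)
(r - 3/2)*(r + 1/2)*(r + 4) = r^3 + 3*r^2 - 19*r/4 - 3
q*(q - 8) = q^2 - 8*q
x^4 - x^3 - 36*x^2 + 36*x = x*(x - 6)*(x - 1)*(x + 6)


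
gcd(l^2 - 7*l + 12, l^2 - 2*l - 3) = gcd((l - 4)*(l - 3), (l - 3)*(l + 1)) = l - 3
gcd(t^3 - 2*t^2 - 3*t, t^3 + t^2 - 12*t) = t^2 - 3*t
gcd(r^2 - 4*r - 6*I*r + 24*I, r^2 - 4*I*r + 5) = 1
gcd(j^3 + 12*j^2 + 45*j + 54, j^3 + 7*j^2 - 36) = j^2 + 9*j + 18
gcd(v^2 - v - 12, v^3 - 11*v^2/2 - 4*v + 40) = v - 4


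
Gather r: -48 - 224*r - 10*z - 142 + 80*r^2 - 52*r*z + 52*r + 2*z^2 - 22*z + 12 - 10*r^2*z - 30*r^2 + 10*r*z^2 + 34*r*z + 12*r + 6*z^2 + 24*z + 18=r^2*(50 - 10*z) + r*(10*z^2 - 18*z - 160) + 8*z^2 - 8*z - 160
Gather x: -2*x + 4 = 4 - 2*x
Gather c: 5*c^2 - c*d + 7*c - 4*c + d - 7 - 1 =5*c^2 + c*(3 - d) + d - 8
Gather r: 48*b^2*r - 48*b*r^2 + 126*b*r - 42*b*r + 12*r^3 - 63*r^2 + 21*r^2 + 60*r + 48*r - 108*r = 12*r^3 + r^2*(-48*b - 42) + r*(48*b^2 + 84*b)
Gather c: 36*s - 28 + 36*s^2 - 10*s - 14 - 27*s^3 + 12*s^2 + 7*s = -27*s^3 + 48*s^2 + 33*s - 42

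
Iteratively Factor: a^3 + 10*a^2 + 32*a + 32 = (a + 4)*(a^2 + 6*a + 8) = (a + 2)*(a + 4)*(a + 4)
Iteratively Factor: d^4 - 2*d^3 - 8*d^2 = (d + 2)*(d^3 - 4*d^2) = d*(d + 2)*(d^2 - 4*d) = d^2*(d + 2)*(d - 4)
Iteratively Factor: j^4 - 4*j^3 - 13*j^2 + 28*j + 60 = (j + 2)*(j^3 - 6*j^2 - j + 30) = (j + 2)^2*(j^2 - 8*j + 15) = (j - 5)*(j + 2)^2*(j - 3)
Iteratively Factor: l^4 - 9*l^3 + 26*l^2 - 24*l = (l - 2)*(l^3 - 7*l^2 + 12*l) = l*(l - 2)*(l^2 - 7*l + 12) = l*(l - 4)*(l - 2)*(l - 3)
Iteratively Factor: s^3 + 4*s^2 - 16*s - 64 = (s - 4)*(s^2 + 8*s + 16) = (s - 4)*(s + 4)*(s + 4)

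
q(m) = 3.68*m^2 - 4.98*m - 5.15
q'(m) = 7.36*m - 4.98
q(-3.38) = 53.72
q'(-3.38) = -29.86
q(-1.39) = 8.88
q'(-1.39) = -15.21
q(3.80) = 29.07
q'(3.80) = 22.99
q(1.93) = -1.05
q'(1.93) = 9.22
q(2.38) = 3.84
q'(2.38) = 12.54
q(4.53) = 47.81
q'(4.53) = 28.36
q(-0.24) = -3.74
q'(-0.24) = -6.75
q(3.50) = 22.50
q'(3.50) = 20.78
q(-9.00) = 337.75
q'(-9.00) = -71.22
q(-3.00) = 42.91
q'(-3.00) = -27.06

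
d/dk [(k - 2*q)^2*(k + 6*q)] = (k - 2*q)*(3*k + 10*q)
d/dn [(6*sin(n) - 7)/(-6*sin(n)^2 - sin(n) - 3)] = (36*sin(n)^2 - 84*sin(n) - 25)*cos(n)/(6*sin(n)^2 + sin(n) + 3)^2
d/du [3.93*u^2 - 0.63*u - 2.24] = 7.86*u - 0.63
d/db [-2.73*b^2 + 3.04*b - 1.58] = 3.04 - 5.46*b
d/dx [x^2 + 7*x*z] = 2*x + 7*z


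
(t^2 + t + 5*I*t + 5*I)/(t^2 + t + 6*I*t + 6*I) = (t + 5*I)/(t + 6*I)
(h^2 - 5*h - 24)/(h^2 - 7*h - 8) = (h + 3)/(h + 1)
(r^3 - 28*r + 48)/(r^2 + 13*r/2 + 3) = 2*(r^2 - 6*r + 8)/(2*r + 1)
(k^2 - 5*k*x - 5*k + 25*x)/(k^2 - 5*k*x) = (k - 5)/k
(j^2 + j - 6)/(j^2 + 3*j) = (j - 2)/j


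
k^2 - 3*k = k*(k - 3)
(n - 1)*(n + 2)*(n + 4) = n^3 + 5*n^2 + 2*n - 8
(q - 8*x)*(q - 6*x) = q^2 - 14*q*x + 48*x^2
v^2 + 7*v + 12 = (v + 3)*(v + 4)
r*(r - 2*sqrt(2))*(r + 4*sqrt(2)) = r^3 + 2*sqrt(2)*r^2 - 16*r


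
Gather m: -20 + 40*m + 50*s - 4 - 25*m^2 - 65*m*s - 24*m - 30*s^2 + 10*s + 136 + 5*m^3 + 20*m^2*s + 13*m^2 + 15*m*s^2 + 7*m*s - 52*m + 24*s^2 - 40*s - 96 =5*m^3 + m^2*(20*s - 12) + m*(15*s^2 - 58*s - 36) - 6*s^2 + 20*s + 16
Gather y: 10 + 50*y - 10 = 50*y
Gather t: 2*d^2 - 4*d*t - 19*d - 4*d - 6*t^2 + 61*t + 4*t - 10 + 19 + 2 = 2*d^2 - 23*d - 6*t^2 + t*(65 - 4*d) + 11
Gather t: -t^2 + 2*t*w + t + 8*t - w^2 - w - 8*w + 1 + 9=-t^2 + t*(2*w + 9) - w^2 - 9*w + 10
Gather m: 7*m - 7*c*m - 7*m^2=-7*m^2 + m*(7 - 7*c)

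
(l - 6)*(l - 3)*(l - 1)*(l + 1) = l^4 - 9*l^3 + 17*l^2 + 9*l - 18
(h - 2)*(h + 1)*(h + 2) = h^3 + h^2 - 4*h - 4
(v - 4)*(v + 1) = v^2 - 3*v - 4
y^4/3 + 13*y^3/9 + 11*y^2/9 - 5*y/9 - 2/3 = (y/3 + 1)*(y - 2/3)*(y + 1)^2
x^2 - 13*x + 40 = (x - 8)*(x - 5)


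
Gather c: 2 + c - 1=c + 1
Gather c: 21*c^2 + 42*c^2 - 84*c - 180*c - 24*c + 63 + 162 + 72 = 63*c^2 - 288*c + 297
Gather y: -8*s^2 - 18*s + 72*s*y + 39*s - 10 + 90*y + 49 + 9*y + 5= -8*s^2 + 21*s + y*(72*s + 99) + 44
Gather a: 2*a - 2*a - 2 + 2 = 0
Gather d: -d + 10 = 10 - d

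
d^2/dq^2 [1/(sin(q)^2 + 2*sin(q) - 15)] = 2*(-2*sin(q)^4 - 3*sin(q)^3 - 29*sin(q)^2 - 9*sin(q) + 19)/(sin(q)^2 + 2*sin(q) - 15)^3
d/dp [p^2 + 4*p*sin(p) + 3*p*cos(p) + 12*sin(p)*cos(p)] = -3*p*sin(p) + 4*p*cos(p) + 2*p + 4*sin(p) + 3*cos(p) + 12*cos(2*p)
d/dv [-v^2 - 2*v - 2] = -2*v - 2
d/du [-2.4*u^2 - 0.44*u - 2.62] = -4.8*u - 0.44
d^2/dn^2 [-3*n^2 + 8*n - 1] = -6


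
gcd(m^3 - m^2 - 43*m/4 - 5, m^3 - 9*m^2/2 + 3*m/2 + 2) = m^2 - 7*m/2 - 2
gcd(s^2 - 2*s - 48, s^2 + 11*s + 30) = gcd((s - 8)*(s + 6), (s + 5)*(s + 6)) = s + 6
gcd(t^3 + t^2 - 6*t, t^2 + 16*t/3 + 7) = t + 3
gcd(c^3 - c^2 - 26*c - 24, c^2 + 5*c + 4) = c^2 + 5*c + 4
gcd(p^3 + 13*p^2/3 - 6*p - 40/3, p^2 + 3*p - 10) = p^2 + 3*p - 10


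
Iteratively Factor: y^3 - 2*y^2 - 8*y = (y + 2)*(y^2 - 4*y) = (y - 4)*(y + 2)*(y)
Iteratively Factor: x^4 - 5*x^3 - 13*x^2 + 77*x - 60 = (x - 1)*(x^3 - 4*x^2 - 17*x + 60) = (x - 5)*(x - 1)*(x^2 + x - 12) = (x - 5)*(x - 1)*(x + 4)*(x - 3)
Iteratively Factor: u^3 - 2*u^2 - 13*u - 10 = (u + 2)*(u^2 - 4*u - 5) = (u - 5)*(u + 2)*(u + 1)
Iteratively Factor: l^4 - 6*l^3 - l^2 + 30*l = (l)*(l^3 - 6*l^2 - l + 30) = l*(l - 3)*(l^2 - 3*l - 10) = l*(l - 3)*(l + 2)*(l - 5)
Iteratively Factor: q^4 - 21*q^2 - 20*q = (q + 4)*(q^3 - 4*q^2 - 5*q) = (q + 1)*(q + 4)*(q^2 - 5*q) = q*(q + 1)*(q + 4)*(q - 5)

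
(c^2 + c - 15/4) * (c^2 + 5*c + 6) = c^4 + 6*c^3 + 29*c^2/4 - 51*c/4 - 45/2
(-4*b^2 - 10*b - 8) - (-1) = -4*b^2 - 10*b - 7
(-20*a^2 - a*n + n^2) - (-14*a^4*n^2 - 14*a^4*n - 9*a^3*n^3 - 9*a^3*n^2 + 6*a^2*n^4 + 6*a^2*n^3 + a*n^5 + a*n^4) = 14*a^4*n^2 + 14*a^4*n + 9*a^3*n^3 + 9*a^3*n^2 - 6*a^2*n^4 - 6*a^2*n^3 - 20*a^2 - a*n^5 - a*n^4 - a*n + n^2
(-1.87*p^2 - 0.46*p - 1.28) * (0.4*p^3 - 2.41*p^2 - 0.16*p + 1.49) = -0.748*p^5 + 4.3227*p^4 + 0.8958*p^3 + 0.3721*p^2 - 0.4806*p - 1.9072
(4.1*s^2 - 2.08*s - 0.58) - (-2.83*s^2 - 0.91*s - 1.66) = 6.93*s^2 - 1.17*s + 1.08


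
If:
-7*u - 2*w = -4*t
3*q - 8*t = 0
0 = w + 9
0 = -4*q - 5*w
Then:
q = 45/4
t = 135/32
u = 279/56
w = -9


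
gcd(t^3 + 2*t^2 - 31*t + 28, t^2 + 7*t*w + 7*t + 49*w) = t + 7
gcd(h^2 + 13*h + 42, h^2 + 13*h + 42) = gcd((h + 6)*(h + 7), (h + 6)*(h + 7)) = h^2 + 13*h + 42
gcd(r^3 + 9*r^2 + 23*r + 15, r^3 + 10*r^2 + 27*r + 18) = r^2 + 4*r + 3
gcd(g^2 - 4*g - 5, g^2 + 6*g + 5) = g + 1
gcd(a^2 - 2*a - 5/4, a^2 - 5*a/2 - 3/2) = a + 1/2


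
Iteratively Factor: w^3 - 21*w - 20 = (w + 4)*(w^2 - 4*w - 5) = (w + 1)*(w + 4)*(w - 5)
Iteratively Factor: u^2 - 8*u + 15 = (u - 5)*(u - 3)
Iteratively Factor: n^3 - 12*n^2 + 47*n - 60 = (n - 3)*(n^2 - 9*n + 20) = (n - 4)*(n - 3)*(n - 5)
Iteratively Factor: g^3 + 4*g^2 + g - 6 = (g - 1)*(g^2 + 5*g + 6) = (g - 1)*(g + 3)*(g + 2)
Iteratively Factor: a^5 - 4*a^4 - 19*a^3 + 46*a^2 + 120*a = (a + 2)*(a^4 - 6*a^3 - 7*a^2 + 60*a) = (a + 2)*(a + 3)*(a^3 - 9*a^2 + 20*a) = (a - 5)*(a + 2)*(a + 3)*(a^2 - 4*a) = (a - 5)*(a - 4)*(a + 2)*(a + 3)*(a)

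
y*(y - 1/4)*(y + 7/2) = y^3 + 13*y^2/4 - 7*y/8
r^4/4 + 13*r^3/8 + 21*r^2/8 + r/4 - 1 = (r/4 + 1/2)*(r - 1/2)*(r + 1)*(r + 4)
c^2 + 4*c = c*(c + 4)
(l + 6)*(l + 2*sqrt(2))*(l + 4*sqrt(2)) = l^3 + 6*l^2 + 6*sqrt(2)*l^2 + 16*l + 36*sqrt(2)*l + 96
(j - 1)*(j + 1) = j^2 - 1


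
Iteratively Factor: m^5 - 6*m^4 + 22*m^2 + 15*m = (m + 1)*(m^4 - 7*m^3 + 7*m^2 + 15*m) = (m + 1)^2*(m^3 - 8*m^2 + 15*m) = m*(m + 1)^2*(m^2 - 8*m + 15) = m*(m - 3)*(m + 1)^2*(m - 5)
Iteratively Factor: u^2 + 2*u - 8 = (u - 2)*(u + 4)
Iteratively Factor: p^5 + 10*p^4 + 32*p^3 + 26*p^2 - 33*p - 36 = (p + 1)*(p^4 + 9*p^3 + 23*p^2 + 3*p - 36) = (p + 1)*(p + 4)*(p^3 + 5*p^2 + 3*p - 9) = (p + 1)*(p + 3)*(p + 4)*(p^2 + 2*p - 3) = (p + 1)*(p + 3)^2*(p + 4)*(p - 1)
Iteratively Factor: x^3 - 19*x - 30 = (x + 2)*(x^2 - 2*x - 15) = (x + 2)*(x + 3)*(x - 5)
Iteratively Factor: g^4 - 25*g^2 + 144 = (g + 3)*(g^3 - 3*g^2 - 16*g + 48) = (g - 4)*(g + 3)*(g^2 + g - 12) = (g - 4)*(g - 3)*(g + 3)*(g + 4)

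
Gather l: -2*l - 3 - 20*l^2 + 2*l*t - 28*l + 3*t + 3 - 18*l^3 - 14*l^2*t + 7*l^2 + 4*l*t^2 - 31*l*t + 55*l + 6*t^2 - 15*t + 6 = -18*l^3 + l^2*(-14*t - 13) + l*(4*t^2 - 29*t + 25) + 6*t^2 - 12*t + 6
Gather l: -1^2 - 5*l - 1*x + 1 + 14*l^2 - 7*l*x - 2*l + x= 14*l^2 + l*(-7*x - 7)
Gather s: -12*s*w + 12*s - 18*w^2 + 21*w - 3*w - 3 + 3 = s*(12 - 12*w) - 18*w^2 + 18*w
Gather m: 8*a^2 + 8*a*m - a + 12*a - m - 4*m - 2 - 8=8*a^2 + 11*a + m*(8*a - 5) - 10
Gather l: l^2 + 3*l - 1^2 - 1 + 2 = l^2 + 3*l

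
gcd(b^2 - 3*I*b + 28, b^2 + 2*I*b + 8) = b + 4*I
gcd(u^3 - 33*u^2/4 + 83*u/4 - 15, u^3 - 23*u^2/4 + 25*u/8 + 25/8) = u - 5/4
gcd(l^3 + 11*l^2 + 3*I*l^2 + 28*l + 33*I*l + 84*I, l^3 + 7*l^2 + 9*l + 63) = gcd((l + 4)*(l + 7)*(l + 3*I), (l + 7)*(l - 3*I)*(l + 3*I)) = l^2 + l*(7 + 3*I) + 21*I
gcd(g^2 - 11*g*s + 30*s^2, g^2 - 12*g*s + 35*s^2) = -g + 5*s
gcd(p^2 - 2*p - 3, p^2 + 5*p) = 1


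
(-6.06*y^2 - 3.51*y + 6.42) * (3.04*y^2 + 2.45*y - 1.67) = -18.4224*y^4 - 25.5174*y^3 + 21.0375*y^2 + 21.5907*y - 10.7214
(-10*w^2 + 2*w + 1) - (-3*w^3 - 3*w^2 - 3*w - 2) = 3*w^3 - 7*w^2 + 5*w + 3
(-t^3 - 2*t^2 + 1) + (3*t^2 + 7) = -t^3 + t^2 + 8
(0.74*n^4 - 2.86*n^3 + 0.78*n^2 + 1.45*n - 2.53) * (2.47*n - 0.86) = 1.8278*n^5 - 7.7006*n^4 + 4.3862*n^3 + 2.9107*n^2 - 7.4961*n + 2.1758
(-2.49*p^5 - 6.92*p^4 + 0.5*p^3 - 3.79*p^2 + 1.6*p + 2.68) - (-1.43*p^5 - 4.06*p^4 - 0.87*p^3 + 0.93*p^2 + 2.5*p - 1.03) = -1.06*p^5 - 2.86*p^4 + 1.37*p^3 - 4.72*p^2 - 0.9*p + 3.71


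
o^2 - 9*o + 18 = (o - 6)*(o - 3)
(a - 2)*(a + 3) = a^2 + a - 6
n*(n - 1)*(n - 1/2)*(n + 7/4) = n^4 + n^3/4 - 17*n^2/8 + 7*n/8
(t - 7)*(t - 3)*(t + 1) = t^3 - 9*t^2 + 11*t + 21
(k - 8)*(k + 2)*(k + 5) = k^3 - k^2 - 46*k - 80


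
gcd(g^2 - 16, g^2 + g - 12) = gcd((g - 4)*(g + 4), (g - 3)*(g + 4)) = g + 4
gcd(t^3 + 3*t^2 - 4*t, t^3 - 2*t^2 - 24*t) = t^2 + 4*t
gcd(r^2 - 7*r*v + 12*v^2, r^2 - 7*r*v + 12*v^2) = r^2 - 7*r*v + 12*v^2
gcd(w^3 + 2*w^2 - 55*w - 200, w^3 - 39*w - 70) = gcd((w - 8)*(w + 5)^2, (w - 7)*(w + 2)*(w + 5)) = w + 5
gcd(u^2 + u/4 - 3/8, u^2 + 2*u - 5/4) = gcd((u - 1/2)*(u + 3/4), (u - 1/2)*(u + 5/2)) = u - 1/2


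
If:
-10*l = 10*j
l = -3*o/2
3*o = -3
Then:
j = -3/2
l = 3/2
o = -1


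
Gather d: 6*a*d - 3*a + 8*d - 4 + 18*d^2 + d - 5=-3*a + 18*d^2 + d*(6*a + 9) - 9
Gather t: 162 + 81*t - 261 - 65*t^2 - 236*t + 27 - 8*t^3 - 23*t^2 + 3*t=-8*t^3 - 88*t^2 - 152*t - 72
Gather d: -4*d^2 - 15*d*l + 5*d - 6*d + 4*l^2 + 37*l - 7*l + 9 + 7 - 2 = -4*d^2 + d*(-15*l - 1) + 4*l^2 + 30*l + 14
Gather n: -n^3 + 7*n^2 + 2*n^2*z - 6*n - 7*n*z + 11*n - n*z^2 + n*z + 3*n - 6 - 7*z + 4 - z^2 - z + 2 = -n^3 + n^2*(2*z + 7) + n*(-z^2 - 6*z + 8) - z^2 - 8*z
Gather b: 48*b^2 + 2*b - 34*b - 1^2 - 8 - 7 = 48*b^2 - 32*b - 16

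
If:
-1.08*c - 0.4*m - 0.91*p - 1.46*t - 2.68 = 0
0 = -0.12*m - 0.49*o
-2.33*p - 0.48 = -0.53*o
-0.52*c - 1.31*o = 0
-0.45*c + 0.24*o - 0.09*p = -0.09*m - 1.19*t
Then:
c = -1.16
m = -1.88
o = 0.46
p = -0.10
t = -0.40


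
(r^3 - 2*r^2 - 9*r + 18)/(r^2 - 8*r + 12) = (r^2 - 9)/(r - 6)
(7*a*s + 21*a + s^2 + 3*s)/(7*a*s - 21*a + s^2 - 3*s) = (s + 3)/(s - 3)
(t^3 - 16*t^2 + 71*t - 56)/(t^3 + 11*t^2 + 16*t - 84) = (t^3 - 16*t^2 + 71*t - 56)/(t^3 + 11*t^2 + 16*t - 84)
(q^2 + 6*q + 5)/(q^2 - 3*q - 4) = (q + 5)/(q - 4)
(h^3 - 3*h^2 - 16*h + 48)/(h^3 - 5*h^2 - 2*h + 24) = (h + 4)/(h + 2)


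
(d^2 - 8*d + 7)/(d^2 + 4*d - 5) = (d - 7)/(d + 5)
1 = 1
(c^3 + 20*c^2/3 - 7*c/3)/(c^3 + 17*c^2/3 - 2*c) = (c + 7)/(c + 6)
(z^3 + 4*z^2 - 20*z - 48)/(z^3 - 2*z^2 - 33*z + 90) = (z^2 - 2*z - 8)/(z^2 - 8*z + 15)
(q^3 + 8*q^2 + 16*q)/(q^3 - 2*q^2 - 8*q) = (q^2 + 8*q + 16)/(q^2 - 2*q - 8)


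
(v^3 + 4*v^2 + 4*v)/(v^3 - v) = (v^2 + 4*v + 4)/(v^2 - 1)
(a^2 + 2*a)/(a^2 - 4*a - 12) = a/(a - 6)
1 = 1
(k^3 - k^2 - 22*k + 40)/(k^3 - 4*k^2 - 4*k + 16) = (k + 5)/(k + 2)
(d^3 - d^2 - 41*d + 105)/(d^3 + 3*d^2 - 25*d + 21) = (d - 5)/(d - 1)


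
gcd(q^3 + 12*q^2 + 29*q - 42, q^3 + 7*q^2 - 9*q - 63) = q + 7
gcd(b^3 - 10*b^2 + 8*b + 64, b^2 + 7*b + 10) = b + 2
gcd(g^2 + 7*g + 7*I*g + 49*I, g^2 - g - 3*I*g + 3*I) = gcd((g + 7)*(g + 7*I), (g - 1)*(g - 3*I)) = 1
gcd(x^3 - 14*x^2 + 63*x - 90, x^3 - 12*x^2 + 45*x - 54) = x^2 - 9*x + 18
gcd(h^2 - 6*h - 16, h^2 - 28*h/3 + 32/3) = h - 8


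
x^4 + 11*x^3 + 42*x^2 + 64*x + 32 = (x + 1)*(x + 2)*(x + 4)^2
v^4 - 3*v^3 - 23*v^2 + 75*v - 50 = (v - 5)*(v - 2)*(v - 1)*(v + 5)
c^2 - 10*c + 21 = (c - 7)*(c - 3)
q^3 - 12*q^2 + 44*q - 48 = (q - 6)*(q - 4)*(q - 2)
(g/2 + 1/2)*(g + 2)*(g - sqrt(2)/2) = g^3/2 - sqrt(2)*g^2/4 + 3*g^2/2 - 3*sqrt(2)*g/4 + g - sqrt(2)/2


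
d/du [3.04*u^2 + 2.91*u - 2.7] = 6.08*u + 2.91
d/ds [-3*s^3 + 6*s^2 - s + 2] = -9*s^2 + 12*s - 1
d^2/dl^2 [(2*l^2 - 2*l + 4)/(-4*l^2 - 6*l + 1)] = 4*(40*l^3 - 108*l^2 - 132*l - 75)/(64*l^6 + 288*l^5 + 384*l^4 + 72*l^3 - 96*l^2 + 18*l - 1)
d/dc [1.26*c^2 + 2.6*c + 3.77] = 2.52*c + 2.6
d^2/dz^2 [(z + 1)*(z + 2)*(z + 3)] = 6*z + 12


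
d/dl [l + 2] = 1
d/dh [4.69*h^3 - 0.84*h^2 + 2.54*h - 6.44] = 14.07*h^2 - 1.68*h + 2.54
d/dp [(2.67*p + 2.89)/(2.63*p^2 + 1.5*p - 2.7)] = (7.0221*p^2 + 4.005*p - (2.67*p + 2.89)*(5.26*p + 1.5) - 7.209)/(2.63*p^2 + 1.5*p - 2.7)^2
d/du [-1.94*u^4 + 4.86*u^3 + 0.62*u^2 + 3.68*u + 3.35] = -7.76*u^3 + 14.58*u^2 + 1.24*u + 3.68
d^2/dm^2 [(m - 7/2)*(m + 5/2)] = 2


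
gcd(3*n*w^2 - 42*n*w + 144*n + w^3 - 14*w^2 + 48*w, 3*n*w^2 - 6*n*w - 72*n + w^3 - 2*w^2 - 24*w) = 3*n*w - 18*n + w^2 - 6*w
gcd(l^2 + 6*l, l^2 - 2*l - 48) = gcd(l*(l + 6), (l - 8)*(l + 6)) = l + 6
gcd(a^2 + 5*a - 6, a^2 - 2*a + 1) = a - 1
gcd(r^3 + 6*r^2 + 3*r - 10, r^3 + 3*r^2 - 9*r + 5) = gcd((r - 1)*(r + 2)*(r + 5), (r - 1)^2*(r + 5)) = r^2 + 4*r - 5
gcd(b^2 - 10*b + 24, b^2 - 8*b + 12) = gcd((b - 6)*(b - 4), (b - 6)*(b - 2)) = b - 6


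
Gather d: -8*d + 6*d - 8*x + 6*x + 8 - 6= -2*d - 2*x + 2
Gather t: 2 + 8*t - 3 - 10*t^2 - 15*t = -10*t^2 - 7*t - 1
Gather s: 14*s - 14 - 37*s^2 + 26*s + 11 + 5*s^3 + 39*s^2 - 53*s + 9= 5*s^3 + 2*s^2 - 13*s + 6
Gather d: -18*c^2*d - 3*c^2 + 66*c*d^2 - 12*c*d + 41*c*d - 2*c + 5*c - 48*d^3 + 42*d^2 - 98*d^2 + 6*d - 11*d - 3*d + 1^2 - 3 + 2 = -3*c^2 + 3*c - 48*d^3 + d^2*(66*c - 56) + d*(-18*c^2 + 29*c - 8)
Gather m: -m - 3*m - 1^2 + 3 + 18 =20 - 4*m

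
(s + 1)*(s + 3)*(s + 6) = s^3 + 10*s^2 + 27*s + 18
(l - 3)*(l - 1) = l^2 - 4*l + 3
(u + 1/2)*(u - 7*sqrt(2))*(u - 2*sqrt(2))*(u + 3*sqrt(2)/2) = u^4 - 15*sqrt(2)*u^3/2 + u^3/2 - 15*sqrt(2)*u^2/4 + u^2 + u/2 + 42*sqrt(2)*u + 21*sqrt(2)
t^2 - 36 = (t - 6)*(t + 6)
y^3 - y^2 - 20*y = y*(y - 5)*(y + 4)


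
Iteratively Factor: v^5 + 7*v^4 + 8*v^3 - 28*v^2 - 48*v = (v + 2)*(v^4 + 5*v^3 - 2*v^2 - 24*v) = v*(v + 2)*(v^3 + 5*v^2 - 2*v - 24) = v*(v - 2)*(v + 2)*(v^2 + 7*v + 12) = v*(v - 2)*(v + 2)*(v + 4)*(v + 3)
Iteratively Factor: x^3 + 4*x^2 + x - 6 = (x - 1)*(x^2 + 5*x + 6) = (x - 1)*(x + 3)*(x + 2)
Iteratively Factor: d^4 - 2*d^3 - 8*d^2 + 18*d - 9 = (d - 1)*(d^3 - d^2 - 9*d + 9) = (d - 1)^2*(d^2 - 9) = (d - 3)*(d - 1)^2*(d + 3)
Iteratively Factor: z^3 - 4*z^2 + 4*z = (z - 2)*(z^2 - 2*z) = (z - 2)^2*(z)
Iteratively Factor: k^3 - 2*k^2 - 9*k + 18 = (k - 3)*(k^2 + k - 6) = (k - 3)*(k + 3)*(k - 2)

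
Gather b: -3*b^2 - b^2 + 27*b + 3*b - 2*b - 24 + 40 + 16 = -4*b^2 + 28*b + 32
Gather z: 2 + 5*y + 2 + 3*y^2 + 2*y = 3*y^2 + 7*y + 4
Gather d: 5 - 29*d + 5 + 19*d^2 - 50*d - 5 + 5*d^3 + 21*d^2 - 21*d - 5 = 5*d^3 + 40*d^2 - 100*d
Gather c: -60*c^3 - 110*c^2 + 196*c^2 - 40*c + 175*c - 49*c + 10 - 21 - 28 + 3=-60*c^3 + 86*c^2 + 86*c - 36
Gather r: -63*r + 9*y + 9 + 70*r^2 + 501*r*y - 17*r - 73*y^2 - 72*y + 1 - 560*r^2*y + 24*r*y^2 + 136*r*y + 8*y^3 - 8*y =r^2*(70 - 560*y) + r*(24*y^2 + 637*y - 80) + 8*y^3 - 73*y^2 - 71*y + 10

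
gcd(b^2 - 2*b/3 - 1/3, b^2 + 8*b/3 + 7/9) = b + 1/3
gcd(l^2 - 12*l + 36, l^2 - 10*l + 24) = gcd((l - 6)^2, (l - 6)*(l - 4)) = l - 6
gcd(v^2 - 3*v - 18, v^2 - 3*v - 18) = v^2 - 3*v - 18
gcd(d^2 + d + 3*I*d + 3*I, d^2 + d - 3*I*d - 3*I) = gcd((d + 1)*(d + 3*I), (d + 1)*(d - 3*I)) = d + 1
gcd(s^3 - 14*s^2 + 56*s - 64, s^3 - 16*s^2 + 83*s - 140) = s - 4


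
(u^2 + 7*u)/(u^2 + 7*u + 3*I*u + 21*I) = u/(u + 3*I)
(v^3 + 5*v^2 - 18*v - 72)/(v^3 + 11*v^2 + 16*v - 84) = (v^2 - v - 12)/(v^2 + 5*v - 14)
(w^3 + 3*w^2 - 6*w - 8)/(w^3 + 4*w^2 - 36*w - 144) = (w^2 - w - 2)/(w^2 - 36)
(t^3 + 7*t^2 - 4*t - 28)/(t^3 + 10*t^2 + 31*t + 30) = (t^2 + 5*t - 14)/(t^2 + 8*t + 15)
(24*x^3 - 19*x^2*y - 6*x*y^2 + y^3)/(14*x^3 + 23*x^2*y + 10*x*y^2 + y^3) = (24*x^3 - 19*x^2*y - 6*x*y^2 + y^3)/(14*x^3 + 23*x^2*y + 10*x*y^2 + y^3)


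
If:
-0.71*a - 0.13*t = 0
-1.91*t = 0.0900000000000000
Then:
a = 0.01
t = -0.05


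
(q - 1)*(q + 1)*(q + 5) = q^3 + 5*q^2 - q - 5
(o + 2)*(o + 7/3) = o^2 + 13*o/3 + 14/3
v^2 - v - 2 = (v - 2)*(v + 1)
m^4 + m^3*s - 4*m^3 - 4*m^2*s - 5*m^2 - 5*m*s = m*(m - 5)*(m + 1)*(m + s)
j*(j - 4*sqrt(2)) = j^2 - 4*sqrt(2)*j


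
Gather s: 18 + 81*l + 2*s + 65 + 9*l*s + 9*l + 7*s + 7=90*l + s*(9*l + 9) + 90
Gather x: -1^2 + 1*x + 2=x + 1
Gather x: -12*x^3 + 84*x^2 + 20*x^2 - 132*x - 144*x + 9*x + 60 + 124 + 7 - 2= -12*x^3 + 104*x^2 - 267*x + 189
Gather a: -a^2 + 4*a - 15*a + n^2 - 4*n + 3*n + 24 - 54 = -a^2 - 11*a + n^2 - n - 30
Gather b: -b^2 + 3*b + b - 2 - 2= -b^2 + 4*b - 4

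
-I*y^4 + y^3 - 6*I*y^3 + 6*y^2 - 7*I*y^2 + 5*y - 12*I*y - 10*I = (y + 5)*(y - I)*(y + 2*I)*(-I*y - I)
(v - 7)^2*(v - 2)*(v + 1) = v^4 - 15*v^3 + 61*v^2 - 21*v - 98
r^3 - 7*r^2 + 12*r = r*(r - 4)*(r - 3)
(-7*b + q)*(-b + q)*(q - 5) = 7*b^2*q - 35*b^2 - 8*b*q^2 + 40*b*q + q^3 - 5*q^2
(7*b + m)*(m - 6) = 7*b*m - 42*b + m^2 - 6*m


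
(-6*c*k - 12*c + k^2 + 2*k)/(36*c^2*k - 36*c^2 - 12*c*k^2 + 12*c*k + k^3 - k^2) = (-k - 2)/(6*c*k - 6*c - k^2 + k)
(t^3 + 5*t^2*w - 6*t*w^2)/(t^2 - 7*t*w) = (t^2 + 5*t*w - 6*w^2)/(t - 7*w)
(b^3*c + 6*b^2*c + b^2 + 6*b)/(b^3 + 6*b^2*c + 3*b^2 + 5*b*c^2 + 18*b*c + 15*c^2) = b*(b^2*c + 6*b*c + b + 6)/(b^3 + 6*b^2*c + 3*b^2 + 5*b*c^2 + 18*b*c + 15*c^2)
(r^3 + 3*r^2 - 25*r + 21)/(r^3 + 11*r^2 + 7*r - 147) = (r - 1)/(r + 7)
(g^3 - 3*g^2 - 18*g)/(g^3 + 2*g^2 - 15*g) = (g^2 - 3*g - 18)/(g^2 + 2*g - 15)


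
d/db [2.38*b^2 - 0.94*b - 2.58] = 4.76*b - 0.94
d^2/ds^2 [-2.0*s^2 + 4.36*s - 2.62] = -4.00000000000000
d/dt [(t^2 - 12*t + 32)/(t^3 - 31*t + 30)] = (2*(t - 6)*(t^3 - 31*t + 30) - (3*t^2 - 31)*(t^2 - 12*t + 32))/(t^3 - 31*t + 30)^2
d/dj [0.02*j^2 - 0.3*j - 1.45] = 0.04*j - 0.3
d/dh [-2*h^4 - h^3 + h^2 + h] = -8*h^3 - 3*h^2 + 2*h + 1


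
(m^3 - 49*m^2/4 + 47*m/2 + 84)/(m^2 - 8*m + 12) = (m^2 - 25*m/4 - 14)/(m - 2)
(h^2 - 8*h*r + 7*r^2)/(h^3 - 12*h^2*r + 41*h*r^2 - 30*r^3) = (h - 7*r)/(h^2 - 11*h*r + 30*r^2)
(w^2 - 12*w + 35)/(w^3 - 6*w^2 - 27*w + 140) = (w - 5)/(w^2 + w - 20)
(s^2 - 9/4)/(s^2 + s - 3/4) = (2*s - 3)/(2*s - 1)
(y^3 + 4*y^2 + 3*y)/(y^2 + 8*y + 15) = y*(y + 1)/(y + 5)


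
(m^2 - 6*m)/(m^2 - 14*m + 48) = m/(m - 8)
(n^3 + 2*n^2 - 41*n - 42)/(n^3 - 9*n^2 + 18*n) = (n^2 + 8*n + 7)/(n*(n - 3))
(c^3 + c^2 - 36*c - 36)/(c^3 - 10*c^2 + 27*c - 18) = (c^2 + 7*c + 6)/(c^2 - 4*c + 3)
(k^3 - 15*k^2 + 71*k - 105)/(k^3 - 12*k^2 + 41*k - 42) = (k - 5)/(k - 2)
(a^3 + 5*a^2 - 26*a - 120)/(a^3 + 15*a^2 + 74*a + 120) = (a - 5)/(a + 5)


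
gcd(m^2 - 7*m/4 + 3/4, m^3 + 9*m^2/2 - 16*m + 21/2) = m - 1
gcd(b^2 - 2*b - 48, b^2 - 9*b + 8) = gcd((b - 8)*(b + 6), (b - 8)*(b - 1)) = b - 8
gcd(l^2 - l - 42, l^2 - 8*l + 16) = 1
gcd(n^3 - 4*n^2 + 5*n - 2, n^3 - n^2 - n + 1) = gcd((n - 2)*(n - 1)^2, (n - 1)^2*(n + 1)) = n^2 - 2*n + 1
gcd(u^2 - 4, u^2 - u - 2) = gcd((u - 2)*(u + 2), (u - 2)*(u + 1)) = u - 2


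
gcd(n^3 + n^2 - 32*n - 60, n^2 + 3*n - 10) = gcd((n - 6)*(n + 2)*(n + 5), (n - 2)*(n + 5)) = n + 5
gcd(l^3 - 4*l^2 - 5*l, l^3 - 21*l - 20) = l^2 - 4*l - 5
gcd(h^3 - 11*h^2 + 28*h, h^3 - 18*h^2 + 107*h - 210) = h - 7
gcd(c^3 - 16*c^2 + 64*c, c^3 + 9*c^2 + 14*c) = c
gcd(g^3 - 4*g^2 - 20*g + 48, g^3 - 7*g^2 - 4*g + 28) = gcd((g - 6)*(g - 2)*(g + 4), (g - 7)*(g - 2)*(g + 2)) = g - 2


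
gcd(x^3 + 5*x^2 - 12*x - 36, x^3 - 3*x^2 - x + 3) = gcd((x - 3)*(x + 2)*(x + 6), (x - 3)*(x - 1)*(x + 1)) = x - 3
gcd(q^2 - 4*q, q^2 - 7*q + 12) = q - 4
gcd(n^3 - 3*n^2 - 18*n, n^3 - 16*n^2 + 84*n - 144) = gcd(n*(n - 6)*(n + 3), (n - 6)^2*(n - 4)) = n - 6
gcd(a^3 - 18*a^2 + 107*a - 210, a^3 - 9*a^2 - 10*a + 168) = a^2 - 13*a + 42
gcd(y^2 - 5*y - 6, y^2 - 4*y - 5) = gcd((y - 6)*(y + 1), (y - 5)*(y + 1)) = y + 1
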